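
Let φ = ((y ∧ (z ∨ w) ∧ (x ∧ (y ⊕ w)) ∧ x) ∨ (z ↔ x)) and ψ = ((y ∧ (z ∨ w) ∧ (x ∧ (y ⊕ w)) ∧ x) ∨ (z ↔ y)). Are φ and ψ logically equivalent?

not equivalent

x | y | z | w || φ | ψ
0 | 0 | 0 | 0 || 1 | 1
0 | 0 | 0 | 1 || 1 | 1
0 | 0 | 1 | 0 || 0 | 0
0 | 0 | 1 | 1 || 0 | 0
0 | 1 | 0 | 0 || 1 | 0
0 | 1 | 0 | 1 || 1 | 0
0 | 1 | 1 | 0 || 0 | 1
0 | 1 | 1 | 1 || 0 | 1
1 | 0 | 0 | 0 || 0 | 1
1 | 0 | 0 | 1 || 0 | 1
1 | 0 | 1 | 0 || 1 | 0
1 | 0 | 1 | 1 || 1 | 0
1 | 1 | 0 | 0 || 0 | 0
1 | 1 | 0 | 1 || 0 | 0
1 | 1 | 1 | 0 || 1 | 1
1 | 1 | 1 | 1 || 1 | 1
The columns differ at x=0, y=1, z=0, w=0 (φ=1, ψ=0), so they are not equivalent.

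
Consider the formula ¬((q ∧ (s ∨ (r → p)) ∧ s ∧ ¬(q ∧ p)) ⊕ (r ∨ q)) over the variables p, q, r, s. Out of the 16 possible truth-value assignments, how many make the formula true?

p | q | r | s || (r → p) | (s ∨ (r → p)) | (q ∧ (s ∨ (r → p))) | (q ∧ p) | ¬(q ∧ p) | (s ∧ ¬(q ∧ p)) | (r ∨ q) | φ
T | T | T | T ||    T    |       T       |          T          |    T    |    F     |       F        |    T    | F
T | T | T | F ||    T    |       T       |          T          |    T    |    F     |       F        |    T    | F
T | T | F | T ||    T    |       T       |          T          |    T    |    F     |       F        |    T    | F
T | T | F | F ||    T    |       T       |          T          |    T    |    F     |       F        |    T    | F
T | F | T | T ||    T    |       T       |          F          |    F    |    T     |       T        |    T    | F
T | F | T | F ||    T    |       T       |          F          |    F    |    T     |       F        |    T    | F
T | F | F | T ||    T    |       T       |          F          |    F    |    T     |       T        |    F    | T
T | F | F | F ||    T    |       T       |          F          |    F    |    T     |       F        |    F    | T
F | T | T | T ||    F    |       T       |          T          |    F    |    T     |       T        |    T    | T
F | T | T | F ||    F    |       F       |          F          |    F    |    T     |       F        |    T    | F
F | T | F | T ||    T    |       T       |          T          |    F    |    T     |       T        |    T    | T
F | T | F | F ||    T    |       T       |          T          |    F    |    T     |       F        |    T    | F
F | F | T | T ||    F    |       T       |          F          |    F    |    T     |       T        |    T    | F
F | F | T | F ||    F    |       F       |          F          |    F    |    T     |       F        |    T    | F
F | F | F | T ||    T    |       T       |          F          |    F    |    T     |       T        |    F    | T
F | F | F | F ||    T    |       T       |          F          |    F    |    T     |       F        |    F    | T
The formula is true on 6 of the 16 rows.

6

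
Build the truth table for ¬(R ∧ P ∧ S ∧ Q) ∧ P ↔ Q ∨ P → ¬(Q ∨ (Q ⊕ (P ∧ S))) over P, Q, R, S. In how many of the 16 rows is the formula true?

7

P | Q | R | S || φ
0 | 0 | 0 | 0 || 0
0 | 0 | 0 | 1 || 0
0 | 0 | 1 | 0 || 0
0 | 0 | 1 | 1 || 0
0 | 1 | 0 | 0 || 1
0 | 1 | 0 | 1 || 1
0 | 1 | 1 | 0 || 1
0 | 1 | 1 | 1 || 1
1 | 0 | 0 | 0 || 1
1 | 0 | 0 | 1 || 0
1 | 0 | 1 | 0 || 1
1 | 0 | 1 | 1 || 0
1 | 1 | 0 | 0 || 0
1 | 1 | 0 | 1 || 0
1 | 1 | 1 | 0 || 0
1 | 1 | 1 | 1 || 1
The formula is true on 7 of the 16 rows.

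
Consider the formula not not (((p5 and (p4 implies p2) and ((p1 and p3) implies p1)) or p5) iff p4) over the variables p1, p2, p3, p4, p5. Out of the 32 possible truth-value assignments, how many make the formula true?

p1  p2  p3  p4  p5  |  φ
F   F   F   F   F   |  T
F   F   F   F   T   |  F
F   F   F   T   F   |  F
F   F   F   T   T   |  T
F   F   T   F   F   |  T
F   F   T   F   T   |  F
F   F   T   T   F   |  F
F   F   T   T   T   |  T
F   T   F   F   F   |  T
F   T   F   F   T   |  F
F   T   F   T   F   |  F
F   T   F   T   T   |  T
F   T   T   F   F   |  T
F   T   T   F   T   |  F
F   T   T   T   F   |  F
F   T   T   T   T   |  T
T   F   F   F   F   |  T
T   F   F   F   T   |  F
T   F   F   T   F   |  F
T   F   F   T   T   |  T
T   F   T   F   F   |  T
T   F   T   F   T   |  F
T   F   T   T   F   |  F
T   F   T   T   T   |  T
T   T   F   F   F   |  T
T   T   F   F   T   |  F
T   T   F   T   F   |  F
T   T   F   T   T   |  T
T   T   T   F   F   |  T
T   T   T   F   T   |  F
T   T   T   T   F   |  F
T   T   T   T   T   |  T
The formula is true on 16 of the 32 rows.

16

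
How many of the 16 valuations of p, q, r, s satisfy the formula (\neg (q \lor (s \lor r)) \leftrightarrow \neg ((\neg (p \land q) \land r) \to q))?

10

p  q  r  s  |  φ
F  F  F  F  |  F
F  F  F  T  |  T
F  F  T  F  |  F
F  F  T  T  |  F
F  T  F  F  |  T
F  T  F  T  |  T
F  T  T  F  |  T
F  T  T  T  |  T
T  F  F  F  |  F
T  F  F  T  |  T
T  F  T  F  |  F
T  F  T  T  |  F
T  T  F  F  |  T
T  T  F  T  |  T
T  T  T  F  |  T
T  T  T  T  |  T
The formula is true on 10 of the 16 rows.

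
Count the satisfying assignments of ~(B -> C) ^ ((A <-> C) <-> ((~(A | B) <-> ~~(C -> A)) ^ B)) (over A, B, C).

6

A  B  C     (B -> C)  ~(B -> C)  (A <-> C)  (A | B)  ~(A | B)  (C -> A)  ~(C -> A)  ~~(C -> A)  (~(A | B) <-> ~~(C -> A))  φ
T  T  T        T          F          T         T        F         T          F          T                   F              T
T  T  F        F          T          F         T        F         T          F          T                   F              T
T  F  T        T          F          T         T        F         T          F          T                   F              F
T  F  F        T          F          F         T        F         T          F          T                   F              T
F  T  T        T          F          F         T        F         F          T          F                   T              T
F  T  F        F          T          T         T        F         T          F          T                   F              F
F  F  T        T          F          F         F        T         F          T          F                   F              T
F  F  F        T          F          T         F        T         T          F          T                   T              T
The formula is true on 6 of the 8 rows.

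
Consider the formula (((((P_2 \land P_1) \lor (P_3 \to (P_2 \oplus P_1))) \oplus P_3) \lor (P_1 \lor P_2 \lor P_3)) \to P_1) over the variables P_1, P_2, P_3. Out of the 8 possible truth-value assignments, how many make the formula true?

P_1  P_2  P_3  |  (P_2 \land P_1)  (P_2 \oplus P_1)  (P_3 \to (P_2 \oplus P_1))  (P_1 \lor P_2 \lor P_3)  φ
 T    T    T   |         T                F                      F                          T             T
 T    T    F   |         T                F                      T                          T             T
 T    F    T   |         F                T                      T                          T             T
 T    F    F   |         F                T                      T                          T             T
 F    T    T   |         F                T                      T                          T             F
 F    T    F   |         F                T                      T                          T             F
 F    F    T   |         F                F                      F                          T             F
 F    F    F   |         F                F                      T                          F             F
The formula is true on 4 of the 8 rows.

4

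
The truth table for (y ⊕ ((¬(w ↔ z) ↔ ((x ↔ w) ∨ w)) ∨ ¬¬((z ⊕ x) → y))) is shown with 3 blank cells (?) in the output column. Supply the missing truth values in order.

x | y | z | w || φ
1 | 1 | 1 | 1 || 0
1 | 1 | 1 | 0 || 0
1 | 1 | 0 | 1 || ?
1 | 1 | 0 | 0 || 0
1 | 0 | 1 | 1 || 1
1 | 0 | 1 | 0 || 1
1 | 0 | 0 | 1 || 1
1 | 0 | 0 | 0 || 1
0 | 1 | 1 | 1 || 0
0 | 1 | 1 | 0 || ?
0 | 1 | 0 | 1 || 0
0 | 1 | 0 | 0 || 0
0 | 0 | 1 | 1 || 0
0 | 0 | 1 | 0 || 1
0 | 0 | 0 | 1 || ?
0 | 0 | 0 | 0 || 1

0, 0, 1

Row x=1, y=1, z=0, w=1: ((¬(w ↔ z) ↔ ((x ↔ w) ∨ w)) ∨ ¬¬((z ⊕ x) → y)) = 1, so the formula = 0.
Row x=0, y=1, z=1, w=0: ((¬(w ↔ z) ↔ ((x ↔ w) ∨ w)) ∨ ¬¬((z ⊕ x) → y)) = 1, so the formula = 0.
Row x=0, y=0, z=0, w=1: ((¬(w ↔ z) ↔ ((x ↔ w) ∨ w)) ∨ ¬¬((z ⊕ x) → y)) = 1, so the formula = 1.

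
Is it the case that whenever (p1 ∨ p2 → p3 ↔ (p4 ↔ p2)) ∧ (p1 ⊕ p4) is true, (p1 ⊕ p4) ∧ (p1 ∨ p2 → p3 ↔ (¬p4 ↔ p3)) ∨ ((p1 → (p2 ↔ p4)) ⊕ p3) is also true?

p1 | p2 | p3 | p4 | φ | ψ
-- | -- | -- | -- | - | -
T  | T  | T  | T  | F | F
T  | T  | T  | F  | F | T
T  | T  | F  | T  | F | T
T  | T  | F  | F  | T | T
T  | F  | T  | T  | F | T
T  | F  | T  | F  | T | T
T  | F  | F  | T  | F | F
T  | F  | F  | F  | F | T
F  | T  | T  | T  | T | F
F  | T  | T  | F  | F | F
F  | T  | F  | T  | F | T
F  | T  | F  | F  | F | T
F  | F  | T  | T  | F | F
F  | F  | T  | F  | F | F
F  | F  | F  | T  | F | T
F  | F  | F  | F  | F | T
At p1=F, p2=T, p3=T, p4=T we have φ true but ψ false, so φ does not entail ψ.

no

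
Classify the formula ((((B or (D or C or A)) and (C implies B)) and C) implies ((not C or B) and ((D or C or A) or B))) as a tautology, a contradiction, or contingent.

tautology

A | B | C | D || (D or C or A) | (B or (D or C or A)) | (C implies B) | not C | (not C or B) | ((D or C or A) or B) | φ
F | F | F | F ||       F       |          F           |       T       |   T   |      T       |          F           | T
F | F | F | T ||       T       |          T           |       T       |   T   |      T       |          T           | T
F | F | T | F ||       T       |          T           |       F       |   F   |      F       |          T           | T
F | F | T | T ||       T       |          T           |       F       |   F   |      F       |          T           | T
F | T | F | F ||       F       |          T           |       T       |   T   |      T       |          T           | T
F | T | F | T ||       T       |          T           |       T       |   T   |      T       |          T           | T
F | T | T | F ||       T       |          T           |       T       |   F   |      T       |          T           | T
F | T | T | T ||       T       |          T           |       T       |   F   |      T       |          T           | T
T | F | F | F ||       T       |          T           |       T       |   T   |      T       |          T           | T
T | F | F | T ||       T       |          T           |       T       |   T   |      T       |          T           | T
T | F | T | F ||       T       |          T           |       F       |   F   |      F       |          T           | T
T | F | T | T ||       T       |          T           |       F       |   F   |      F       |          T           | T
T | T | F | F ||       T       |          T           |       T       |   T   |      T       |          T           | T
T | T | F | T ||       T       |          T           |       T       |   T   |      T       |          T           | T
T | T | T | F ||       T       |          T           |       T       |   F   |      T       |          T           | T
T | T | T | T ||       T       |          T           |       T       |   F   |      T       |          T           | T
Every row is T, so the formula is a tautology.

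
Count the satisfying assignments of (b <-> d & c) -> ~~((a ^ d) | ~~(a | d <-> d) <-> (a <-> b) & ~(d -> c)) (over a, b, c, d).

a | b | c | d || φ
1 | 1 | 1 | 1 || 0
1 | 1 | 1 | 0 || 1
1 | 1 | 0 | 1 || 1
1 | 1 | 0 | 0 || 1
1 | 0 | 1 | 1 || 1
1 | 0 | 1 | 0 || 0
1 | 0 | 0 | 1 || 0
1 | 0 | 0 | 0 || 0
0 | 1 | 1 | 1 || 0
0 | 1 | 1 | 0 || 1
0 | 1 | 0 | 1 || 1
0 | 1 | 0 | 0 || 1
0 | 0 | 1 | 1 || 1
0 | 0 | 1 | 0 || 0
0 | 0 | 0 | 1 || 1
0 | 0 | 0 | 0 || 0
The formula is true on 9 of the 16 rows.

9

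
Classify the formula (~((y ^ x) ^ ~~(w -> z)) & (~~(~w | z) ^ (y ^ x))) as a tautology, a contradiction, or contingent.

contradiction

x  y  z  w     (y ^ x)  (w -> z)  ~(w -> z)  ~~(w -> z)  ((y ^ x) ^ ~~(w -> z))  ~((y ^ x) ^ ~~(w -> z))  ~w  (~w | z)  ~(~w | z)  ~~(~w | z)  (~~(~w | z) ^ (y ^ x))  φ
F  F  F  F        F        T          F          T                 T                        F             T      T          F          T                 T             F
F  F  F  T        F        F          T          F                 F                        T             F      F          T          F                 F             F
F  F  T  F        F        T          F          T                 T                        F             T      T          F          T                 T             F
F  F  T  T        F        T          F          T                 T                        F             F      T          F          T                 T             F
F  T  F  F        T        T          F          T                 F                        T             T      T          F          T                 F             F
F  T  F  T        T        F          T          F                 T                        F             F      F          T          F                 T             F
F  T  T  F        T        T          F          T                 F                        T             T      T          F          T                 F             F
F  T  T  T        T        T          F          T                 F                        T             F      T          F          T                 F             F
T  F  F  F        T        T          F          T                 F                        T             T      T          F          T                 F             F
T  F  F  T        T        F          T          F                 T                        F             F      F          T          F                 T             F
T  F  T  F        T        T          F          T                 F                        T             T      T          F          T                 F             F
T  F  T  T        T        T          F          T                 F                        T             F      T          F          T                 F             F
T  T  F  F        F        T          F          T                 T                        F             T      T          F          T                 T             F
T  T  F  T        F        F          T          F                 F                        T             F      F          T          F                 F             F
T  T  T  F        F        T          F          T                 T                        F             T      T          F          T                 T             F
T  T  T  T        F        T          F          T                 T                        F             F      T          F          T                 T             F
Every row is F, so the formula is a contradiction.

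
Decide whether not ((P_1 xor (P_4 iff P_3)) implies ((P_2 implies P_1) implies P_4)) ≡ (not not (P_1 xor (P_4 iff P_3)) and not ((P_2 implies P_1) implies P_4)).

equivalent

P_1 | P_2 | P_3 | P_4 | φ | ψ
--- | --- | --- | --- | - | -
 1  |  1  |  1  |  1  | 0 | 0
 1  |  1  |  1  |  0  | 1 | 1
 1  |  1  |  0  |  1  | 0 | 0
 1  |  1  |  0  |  0  | 0 | 0
 1  |  0  |  1  |  1  | 0 | 0
 1  |  0  |  1  |  0  | 1 | 1
 1  |  0  |  0  |  1  | 0 | 0
 1  |  0  |  0  |  0  | 0 | 0
 0  |  1  |  1  |  1  | 0 | 0
 0  |  1  |  1  |  0  | 0 | 0
 0  |  1  |  0  |  1  | 0 | 0
 0  |  1  |  0  |  0  | 0 | 0
 0  |  0  |  1  |  1  | 0 | 0
 0  |  0  |  1  |  0  | 0 | 0
 0  |  0  |  0  |  1  | 0 | 0
 0  |  0  |  0  |  0  | 1 | 1
The columns for φ and ψ agree on every row, so they are logically equivalent.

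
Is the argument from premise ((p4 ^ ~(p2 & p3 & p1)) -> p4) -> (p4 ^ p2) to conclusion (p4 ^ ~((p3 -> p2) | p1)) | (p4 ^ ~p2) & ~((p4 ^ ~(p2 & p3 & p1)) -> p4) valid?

no

p1 | p2 | p3 | p4 || φ | ψ
1  | 1  | 1  | 1  || 0 | 1
1  | 1  | 1  | 0  || 1 | 0
1  | 1  | 0  | 1  || 0 | 1
1  | 1  | 0  | 0  || 1 | 0
1  | 0  | 1  | 1  || 1 | 1
1  | 0  | 1  | 0  || 1 | 1
1  | 0  | 0  | 1  || 1 | 1
1  | 0  | 0  | 0  || 1 | 1
0  | 1  | 1  | 1  || 0 | 1
0  | 1  | 1  | 0  || 1 | 0
0  | 1  | 0  | 1  || 0 | 1
0  | 1  | 0  | 0  || 1 | 0
0  | 0  | 1  | 1  || 1 | 0
0  | 0  | 1  | 0  || 1 | 1
0  | 0  | 0  | 1  || 1 | 1
0  | 0  | 0  | 0  || 1 | 1
At p1=1, p2=1, p3=1, p4=0 we have φ true but ψ false, so φ does not entail ψ.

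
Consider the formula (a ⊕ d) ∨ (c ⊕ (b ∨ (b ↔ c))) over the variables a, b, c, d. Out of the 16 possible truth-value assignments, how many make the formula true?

a  b  c  d  |  (a ⊕ d)  (b ↔ c)  (b ∨ (b ↔ c))  (c ⊕ (b ∨ (b ↔ c)))  ((a ⊕ d) ∨ (c ⊕ (b ∨ (b ↔ c))))
F  F  F  F  |     F        T           T                 T                          T               
F  F  F  T  |     T        T           T                 T                          T               
F  F  T  F  |     F        F           F                 T                          T               
F  F  T  T  |     T        F           F                 T                          T               
F  T  F  F  |     F        F           T                 T                          T               
F  T  F  T  |     T        F           T                 T                          T               
F  T  T  F  |     F        T           T                 F                          F               
F  T  T  T  |     T        T           T                 F                          T               
T  F  F  F  |     T        T           T                 T                          T               
T  F  F  T  |     F        T           T                 T                          T               
T  F  T  F  |     T        F           F                 T                          T               
T  F  T  T  |     F        F           F                 T                          T               
T  T  F  F  |     T        F           T                 T                          T               
T  T  F  T  |     F        F           T                 T                          T               
T  T  T  F  |     T        T           T                 F                          T               
T  T  T  T  |     F        T           T                 F                          F               
The formula is true on 14 of the 16 rows.

14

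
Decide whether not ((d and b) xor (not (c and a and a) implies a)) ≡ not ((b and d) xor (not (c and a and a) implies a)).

a  b  c  d  |  φ  ψ
F  F  F  F  |  T  T
F  F  F  T  |  T  T
F  F  T  F  |  T  T
F  F  T  T  |  T  T
F  T  F  F  |  T  T
F  T  F  T  |  F  F
F  T  T  F  |  T  T
F  T  T  T  |  F  F
T  F  F  F  |  F  F
T  F  F  T  |  F  F
T  F  T  F  |  F  F
T  F  T  T  |  F  F
T  T  F  F  |  F  F
T  T  F  T  |  T  T
T  T  T  F  |  F  F
T  T  T  T  |  T  T
The columns for φ and ψ agree on every row, so they are logically equivalent.

equivalent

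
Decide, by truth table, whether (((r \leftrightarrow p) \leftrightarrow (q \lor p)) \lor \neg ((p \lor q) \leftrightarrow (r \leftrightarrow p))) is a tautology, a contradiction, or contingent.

  p   |   q   |   r   || (r \leftrightarrow p) | (q \lor p) | (p \lor q) |   φ  
 True |  True |  True ||          True         |    True    |    True    |  True
 True |  True | False ||         False         |    True    |    True    |  True
 True | False |  True ||          True         |    True    |    True    |  True
 True | False | False ||         False         |    True    |    True    |  True
False |  True |  True ||         False         |    True    |    True    |  True
False |  True | False ||          True         |    True    |    True    |  True
False | False |  True ||         False         |   False    |   False    |  True
False | False | False ||          True         |   False    |   False    |  True
Every row is True, so the formula is a tautology.

tautology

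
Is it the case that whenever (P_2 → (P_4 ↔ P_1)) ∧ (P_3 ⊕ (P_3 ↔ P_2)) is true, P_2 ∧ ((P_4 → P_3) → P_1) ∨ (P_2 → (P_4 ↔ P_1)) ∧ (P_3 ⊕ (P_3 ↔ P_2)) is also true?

 P_1    P_2    P_3    P_4   |    φ      ψ  
 True   True   True   True  |  False   True
 True   True   True  False  |  False   True
 True   True  False   True  |  False   True
 True   True  False  False  |  False   True
 True  False   True   True  |   True   True
 True  False   True  False  |   True   True
 True  False  False   True  |   True   True
 True  False  False  False  |   True   True
False   True   True   True  |  False  False
False   True   True  False  |  False  False
False   True  False   True  |  False   True
False   True  False  False  |  False  False
False  False   True   True  |   True   True
False  False   True  False  |   True   True
False  False  False   True  |   True   True
False  False  False  False  |   True   True
In every row where φ is true, ψ is also true, so φ ⊨ ψ.

yes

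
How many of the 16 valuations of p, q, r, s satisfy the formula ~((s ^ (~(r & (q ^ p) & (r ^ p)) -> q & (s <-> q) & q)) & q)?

p | q | r | s || (q ^ p) | (r & (q ^ p)) | (r ^ p) | ((r & (q ^ p)) & (r ^ p)) | ~((r & (q ^ p)) & (r ^ p)) | (s <-> q) | (q & (s <-> q) & q) | φ
0 | 0 | 0 | 0 ||    0    |       0       |    0    |             0             |             1              |     1     |          0          | 1
0 | 0 | 0 | 1 ||    0    |       0       |    0    |             0             |             1              |     0     |          0          | 1
0 | 0 | 1 | 0 ||    0    |       0       |    1    |             0             |             1              |     1     |          0          | 1
0 | 0 | 1 | 1 ||    0    |       0       |    1    |             0             |             1              |     0     |          0          | 1
0 | 1 | 0 | 0 ||    1    |       0       |    0    |             0             |             1              |     0     |          0          | 1
0 | 1 | 0 | 1 ||    1    |       0       |    0    |             0             |             1              |     1     |          1          | 1
0 | 1 | 1 | 0 ||    1    |       1       |    1    |             1             |             0              |     0     |          0          | 0
0 | 1 | 1 | 1 ||    1    |       1       |    1    |             1             |             0              |     1     |          1          | 1
1 | 0 | 0 | 0 ||    1    |       0       |    1    |             0             |             1              |     1     |          0          | 1
1 | 0 | 0 | 1 ||    1    |       0       |    1    |             0             |             1              |     0     |          0          | 1
1 | 0 | 1 | 0 ||    1    |       1       |    0    |             0             |             1              |     1     |          0          | 1
1 | 0 | 1 | 1 ||    1    |       1       |    0    |             0             |             1              |     0     |          0          | 1
1 | 1 | 0 | 0 ||    0    |       0       |    1    |             0             |             1              |     0     |          0          | 1
1 | 1 | 0 | 1 ||    0    |       0       |    1    |             0             |             1              |     1     |          1          | 1
1 | 1 | 1 | 0 ||    0    |       0       |    0    |             0             |             1              |     0     |          0          | 1
1 | 1 | 1 | 1 ||    0    |       0       |    0    |             0             |             1              |     1     |          1          | 1
The formula is true on 15 of the 16 rows.

15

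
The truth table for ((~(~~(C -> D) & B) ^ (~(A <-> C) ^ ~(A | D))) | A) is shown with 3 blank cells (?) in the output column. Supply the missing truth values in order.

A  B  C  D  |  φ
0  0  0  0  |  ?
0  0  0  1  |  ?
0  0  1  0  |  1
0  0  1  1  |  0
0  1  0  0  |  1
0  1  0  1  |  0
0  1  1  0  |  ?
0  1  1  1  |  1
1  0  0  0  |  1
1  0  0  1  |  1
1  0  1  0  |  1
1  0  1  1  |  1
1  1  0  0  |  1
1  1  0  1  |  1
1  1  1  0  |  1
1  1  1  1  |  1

Row A=0, B=0, C=0, D=0: (~(~~(C -> D) & B) ^ (~(A <-> C) ^ ~(A | D))) = 0, so the formula = 0.
Row A=0, B=0, C=0, D=1: (~(~~(C -> D) & B) ^ (~(A <-> C) ^ ~(A | D))) = 1, so the formula = 1.
Row A=0, B=1, C=1, D=0: (~(~~(C -> D) & B) ^ (~(A <-> C) ^ ~(A | D))) = 1, so the formula = 1.

0, 1, 1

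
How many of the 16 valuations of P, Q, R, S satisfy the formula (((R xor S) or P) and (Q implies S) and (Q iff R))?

4

P  Q  R  S  |  φ
T  T  T  T  |  T
T  T  T  F  |  F
T  T  F  T  |  F
T  T  F  F  |  F
T  F  T  T  |  F
T  F  T  F  |  F
T  F  F  T  |  T
T  F  F  F  |  T
F  T  T  T  |  F
F  T  T  F  |  F
F  T  F  T  |  F
F  T  F  F  |  F
F  F  T  T  |  F
F  F  T  F  |  F
F  F  F  T  |  T
F  F  F  F  |  F
The formula is true on 4 of the 16 rows.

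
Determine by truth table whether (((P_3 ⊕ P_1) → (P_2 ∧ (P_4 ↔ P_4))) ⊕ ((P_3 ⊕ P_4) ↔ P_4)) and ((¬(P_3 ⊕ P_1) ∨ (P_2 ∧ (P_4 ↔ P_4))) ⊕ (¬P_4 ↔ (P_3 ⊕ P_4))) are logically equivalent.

not equivalent

P_1  P_2  P_3  P_4  |  φ  ψ
 T    T    T    T   |  T  F
 T    T    T    F   |  T  F
 T    T    F    T   |  F  T
 T    T    F    F   |  F  T
 T    F    T    T   |  T  F
 T    F    T    F   |  T  F
 T    F    F    T   |  T  F
 T    F    F    F   |  T  F
 F    T    T    T   |  T  F
 F    T    T    F   |  T  F
 F    T    F    T   |  F  T
 F    T    F    F   |  F  T
 F    F    T    T   |  F  T
 F    F    T    F   |  F  T
 F    F    F    T   |  F  T
 F    F    F    F   |  F  T
The columns differ at P_1=T, P_2=T, P_3=T, P_4=T (φ=T, ψ=F), so they are not equivalent.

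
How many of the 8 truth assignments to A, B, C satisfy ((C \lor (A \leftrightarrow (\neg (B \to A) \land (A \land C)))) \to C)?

6

A | B | C || φ
1 | 1 | 1 || 1
1 | 1 | 0 || 1
1 | 0 | 1 || 1
1 | 0 | 0 || 1
0 | 1 | 1 || 1
0 | 1 | 0 || 0
0 | 0 | 1 || 1
0 | 0 | 0 || 0
The formula is true on 6 of the 8 rows.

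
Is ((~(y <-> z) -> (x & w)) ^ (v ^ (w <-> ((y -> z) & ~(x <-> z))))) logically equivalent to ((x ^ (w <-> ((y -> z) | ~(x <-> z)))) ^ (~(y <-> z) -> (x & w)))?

not equivalent

x | y | z | w | v || φ | ψ
T | T | T | T | T || F | T
T | T | T | T | F || T | T
T | T | T | F | T || T | F
T | T | T | F | F || F | F
T | T | F | T | T || F | T
T | T | F | T | F || T | T
T | T | F | F | T || F | T
T | T | F | F | F || T | T
T | F | T | T | T || F | T
T | F | T | T | F || T | T
T | F | T | F | T || F | T
T | F | T | F | F || T | T
T | F | F | T | T || T | T
T | F | F | T | F || F | T
T | F | F | F | T || F | F
T | F | F | F | F || T | F
F | T | T | T | T || T | F
F | T | T | T | F || F | F
F | T | T | F | T || F | T
F | T | T | F | F || T | T
F | T | F | T | T || T | F
F | T | F | T | F || F | F
F | T | F | F | T || F | T
F | T | F | F | F || T | T
F | F | T | T | T || F | T
F | F | T | T | F || T | T
F | F | T | F | T || T | F
F | F | T | F | F || F | F
F | F | F | T | T || F | F
F | F | F | T | F || T | F
F | F | F | F | T || T | T
F | F | F | F | F || F | T
The columns differ at x=T, y=T, z=T, w=T, v=T (φ=F, ψ=T), so they are not equivalent.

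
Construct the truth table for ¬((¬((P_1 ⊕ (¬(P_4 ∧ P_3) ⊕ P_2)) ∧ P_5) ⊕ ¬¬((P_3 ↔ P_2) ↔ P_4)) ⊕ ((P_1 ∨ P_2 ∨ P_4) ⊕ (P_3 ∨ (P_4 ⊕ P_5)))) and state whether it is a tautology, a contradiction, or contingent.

contingent

 P_1  |  P_2  |  P_3  |  P_4  |  P_5  |   φ  
----- | ----- | ----- | ----- | ----- | -----
 True |  True |  True |  True |  True |  True
 True |  True |  True |  True | False |  True
 True |  True |  True | False |  True |  True
 True |  True |  True | False | False | False
 True |  True | False |  True |  True | False
 True |  True | False |  True | False | False
 True |  True | False | False |  True | False
 True |  True | False | False | False | False
 True | False |  True |  True |  True |  True
 True | False |  True |  True | False | False
 True | False |  True | False |  True |  True
 True | False |  True | False | False |  True
 True | False | False |  True |  True | False
 True | False | False |  True | False |  True
 True | False | False | False |  True | False
 True | False | False | False | False |  True
False |  True |  True |  True |  True | False
False |  True |  True |  True | False |  True
False |  True |  True | False |  True | False
False |  True |  True | False | False | False
False |  True | False |  True |  True |  True
False |  True | False |  True | False | False
False |  True | False | False |  True |  True
False |  True | False | False | False | False
False | False |  True |  True |  True | False
False | False |  True |  True | False | False
False | False |  True | False |  True |  True
False | False |  True | False | False | False
False | False | False |  True |  True |  True
False | False | False |  True | False |  True
False | False | False | False |  True | False
False | False | False | False | False | False
14 of 32 rows are True, so the formula is contingent.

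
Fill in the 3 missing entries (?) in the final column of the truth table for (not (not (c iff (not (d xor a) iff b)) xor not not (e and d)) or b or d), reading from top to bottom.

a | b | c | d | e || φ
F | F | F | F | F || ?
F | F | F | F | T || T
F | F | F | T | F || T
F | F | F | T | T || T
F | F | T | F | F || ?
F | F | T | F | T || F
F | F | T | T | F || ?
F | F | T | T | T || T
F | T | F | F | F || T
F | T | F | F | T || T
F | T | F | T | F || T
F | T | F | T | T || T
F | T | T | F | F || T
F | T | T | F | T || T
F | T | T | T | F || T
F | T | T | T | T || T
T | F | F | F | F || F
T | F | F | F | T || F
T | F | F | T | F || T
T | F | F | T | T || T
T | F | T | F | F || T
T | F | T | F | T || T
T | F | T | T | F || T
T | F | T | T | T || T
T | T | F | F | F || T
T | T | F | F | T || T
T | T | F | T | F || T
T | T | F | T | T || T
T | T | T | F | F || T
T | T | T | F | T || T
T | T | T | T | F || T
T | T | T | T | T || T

T, F, T

Row a=F, b=F, c=F, d=F, e=F: not (not (c iff (not (d xor a) iff b)) xor not not (e and d)) = T, so the formula = T.
Row a=F, b=F, c=T, d=F, e=F: not (not (c iff (not (d xor a) iff b)) xor not not (e and d)) = F, so the formula = F.
Row a=F, b=F, c=T, d=T, e=F: not (not (c iff (not (d xor a) iff b)) xor not not (e and d)) = T, so the formula = T.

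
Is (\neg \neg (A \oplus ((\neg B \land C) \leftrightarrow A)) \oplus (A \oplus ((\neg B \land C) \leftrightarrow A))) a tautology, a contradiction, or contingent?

A | B | C || \neg B | (\neg B \land C) | φ
F | F | F ||   T    |        F         | F
F | F | T ||   T    |        T         | F
F | T | F ||   F    |        F         | F
F | T | T ||   F    |        F         | F
T | F | F ||   T    |        F         | F
T | F | T ||   T    |        T         | F
T | T | F ||   F    |        F         | F
T | T | T ||   F    |        F         | F
Every row is F, so the formula is a contradiction.

contradiction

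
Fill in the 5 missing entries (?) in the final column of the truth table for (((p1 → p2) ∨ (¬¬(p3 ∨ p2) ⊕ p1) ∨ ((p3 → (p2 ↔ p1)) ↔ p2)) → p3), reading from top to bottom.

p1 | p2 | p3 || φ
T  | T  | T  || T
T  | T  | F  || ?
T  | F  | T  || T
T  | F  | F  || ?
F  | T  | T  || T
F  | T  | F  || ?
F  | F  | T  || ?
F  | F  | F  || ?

Row p1=T, p2=T, p3=F: ((p1 → p2) ∨ (¬¬(p3 ∨ p2) ⊕ p1) ∨ ((p3 → (p2 ↔ p1)) ↔ p2)) = T, so the formula = F.
Row p1=T, p2=F, p3=F: ((p1 → p2) ∨ (¬¬(p3 ∨ p2) ⊕ p1) ∨ ((p3 → (p2 ↔ p1)) ↔ p2)) = T, so the formula = F.
Row p1=F, p2=T, p3=F: ((p1 → p2) ∨ (¬¬(p3 ∨ p2) ⊕ p1) ∨ ((p3 → (p2 ↔ p1)) ↔ p2)) = T, so the formula = F.
Row p1=F, p2=F, p3=T: ((p1 → p2) ∨ (¬¬(p3 ∨ p2) ⊕ p1) ∨ ((p3 → (p2 ↔ p1)) ↔ p2)) = T, so the formula = T.
Row p1=F, p2=F, p3=F: ((p1 → p2) ∨ (¬¬(p3 ∨ p2) ⊕ p1) ∨ ((p3 → (p2 ↔ p1)) ↔ p2)) = T, so the formula = F.

F, F, F, T, F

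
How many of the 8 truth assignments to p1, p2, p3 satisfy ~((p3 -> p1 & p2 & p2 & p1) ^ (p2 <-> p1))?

p1  p2  p3  |  (p2 & p2 & p1)  (p1 & (p2 & p2 & p1))  (p2 <-> p1)  φ
1   1   1   |        1                   1                 1       1
1   1   0   |        1                   1                 1       1
1   0   1   |        0                   0                 0       1
1   0   0   |        0                   0                 0       0
0   1   1   |        0                   0                 0       1
0   1   0   |        0                   0                 0       0
0   0   1   |        0                   0                 1       0
0   0   0   |        0                   0                 1       1
The formula is true on 5 of the 8 rows.

5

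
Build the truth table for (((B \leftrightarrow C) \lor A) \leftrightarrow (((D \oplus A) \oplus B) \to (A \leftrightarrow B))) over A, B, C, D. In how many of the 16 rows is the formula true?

A | B | C | D | φ
- | - | - | - | -
T | T | T | T | T
T | T | T | F | T
T | T | F | T | T
T | T | F | F | T
T | F | T | T | T
T | F | T | F | F
T | F | F | T | T
T | F | F | F | F
F | T | T | T | T
F | T | T | F | F
F | T | F | T | F
F | T | F | F | T
F | F | T | T | F
F | F | T | F | F
F | F | F | T | T
F | F | F | F | T
The formula is true on 10 of the 16 rows.

10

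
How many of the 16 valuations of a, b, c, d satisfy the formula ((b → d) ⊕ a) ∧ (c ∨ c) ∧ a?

1

a | b | c | d || (b → d) | ((b → d) ⊕ a) | (c ∨ c) | (((b → d) ⊕ a) ∧ (c ∨ c)) | ((((b → d) ⊕ a) ∧ (c ∨ c)) ∧ a)
F | F | F | F ||    T    |       T       |    F    |             F             |                F               
F | F | F | T ||    T    |       T       |    F    |             F             |                F               
F | F | T | F ||    T    |       T       |    T    |             T             |                F               
F | F | T | T ||    T    |       T       |    T    |             T             |                F               
F | T | F | F ||    F    |       F       |    F    |             F             |                F               
F | T | F | T ||    T    |       T       |    F    |             F             |                F               
F | T | T | F ||    F    |       F       |    T    |             F             |                F               
F | T | T | T ||    T    |       T       |    T    |             T             |                F               
T | F | F | F ||    T    |       F       |    F    |             F             |                F               
T | F | F | T ||    T    |       F       |    F    |             F             |                F               
T | F | T | F ||    T    |       F       |    T    |             F             |                F               
T | F | T | T ||    T    |       F       |    T    |             F             |                F               
T | T | F | F ||    F    |       T       |    F    |             F             |                F               
T | T | F | T ||    T    |       F       |    F    |             F             |                F               
T | T | T | F ||    F    |       T       |    T    |             T             |                T               
T | T | T | T ||    T    |       F       |    T    |             F             |                F               
The formula is true on 1 of the 16 rows.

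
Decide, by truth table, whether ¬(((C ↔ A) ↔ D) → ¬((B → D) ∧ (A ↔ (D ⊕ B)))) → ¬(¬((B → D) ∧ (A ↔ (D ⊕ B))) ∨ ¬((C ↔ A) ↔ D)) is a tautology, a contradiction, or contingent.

tautology

A | B | C | D | (C ↔ A) | ((C ↔ A) ↔ D) | (B → D) | (D ⊕ B) | (A ↔ (D ⊕ B)) | ((B → D) ∧ (A ↔ (D ⊕ B))) | ¬((B → D) ∧ (A ↔ (D ⊕ B))) | ¬((C ↔ A) ↔ D) | φ
- | - | - | - | ------- | ------------- | ------- | ------- | ------------- | ------------------------- | -------------------------- | -------------- | -
1 | 1 | 1 | 1 |    1    |       1       |    1    |    0    |       0       |             0             |             1              |       0        | 1
1 | 1 | 1 | 0 |    1    |       0       |    0    |    1    |       1       |             0             |             1              |       1        | 1
1 | 1 | 0 | 1 |    0    |       0       |    1    |    0    |       0       |             0             |             1              |       1        | 1
1 | 1 | 0 | 0 |    0    |       1       |    0    |    1    |       1       |             0             |             1              |       0        | 1
1 | 0 | 1 | 1 |    1    |       1       |    1    |    1    |       1       |             1             |             0              |       0        | 1
1 | 0 | 1 | 0 |    1    |       0       |    1    |    0    |       0       |             0             |             1              |       1        | 1
1 | 0 | 0 | 1 |    0    |       0       |    1    |    1    |       1       |             1             |             0              |       1        | 1
1 | 0 | 0 | 0 |    0    |       1       |    1    |    0    |       0       |             0             |             1              |       0        | 1
0 | 1 | 1 | 1 |    0    |       0       |    1    |    0    |       1       |             1             |             0              |       1        | 1
0 | 1 | 1 | 0 |    0    |       1       |    0    |    1    |       0       |             0             |             1              |       0        | 1
0 | 1 | 0 | 1 |    1    |       1       |    1    |    0    |       1       |             1             |             0              |       0        | 1
0 | 1 | 0 | 0 |    1    |       0       |    0    |    1    |       0       |             0             |             1              |       1        | 1
0 | 0 | 1 | 1 |    0    |       0       |    1    |    1    |       0       |             0             |             1              |       1        | 1
0 | 0 | 1 | 0 |    0    |       1       |    1    |    0    |       1       |             1             |             0              |       0        | 1
0 | 0 | 0 | 1 |    1    |       1       |    1    |    1    |       0       |             0             |             1              |       0        | 1
0 | 0 | 0 | 0 |    1    |       0       |    1    |    0    |       1       |             1             |             0              |       1        | 1
Every row is 1, so the formula is a tautology.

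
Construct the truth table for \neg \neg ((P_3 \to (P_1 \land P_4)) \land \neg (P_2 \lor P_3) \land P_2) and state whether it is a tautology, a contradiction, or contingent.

 P_1  |  P_2  |  P_3  |  P_4  || (P_1 \land P_4) | (P_3 \to (P_1 \land P_4)) | (P_2 \lor P_3) | \neg (P_2 \lor P_3) |   φ  
False | False | False | False ||      False      |            True           |     False      |         True        | False
False | False | False |  True ||      False      |            True           |     False      |         True        | False
False | False |  True | False ||      False      |           False           |      True      |        False        | False
False | False |  True |  True ||      False      |           False           |      True      |        False        | False
False |  True | False | False ||      False      |            True           |      True      |        False        | False
False |  True | False |  True ||      False      |            True           |      True      |        False        | False
False |  True |  True | False ||      False      |           False           |      True      |        False        | False
False |  True |  True |  True ||      False      |           False           |      True      |        False        | False
 True | False | False | False ||      False      |            True           |     False      |         True        | False
 True | False | False |  True ||       True      |            True           |     False      |         True        | False
 True | False |  True | False ||      False      |           False           |      True      |        False        | False
 True | False |  True |  True ||       True      |            True           |      True      |        False        | False
 True |  True | False | False ||      False      |            True           |      True      |        False        | False
 True |  True | False |  True ||       True      |            True           |      True      |        False        | False
 True |  True |  True | False ||      False      |           False           |      True      |        False        | False
 True |  True |  True |  True ||       True      |            True           |      True      |        False        | False
Every row is False, so the formula is a contradiction.

contradiction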